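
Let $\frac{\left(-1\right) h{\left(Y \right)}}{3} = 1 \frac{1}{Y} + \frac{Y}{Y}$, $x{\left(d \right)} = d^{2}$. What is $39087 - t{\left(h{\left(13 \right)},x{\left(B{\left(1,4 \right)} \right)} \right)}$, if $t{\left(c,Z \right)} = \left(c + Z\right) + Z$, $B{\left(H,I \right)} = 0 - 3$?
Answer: $\frac{507939}{13} \approx 39072.0$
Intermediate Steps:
$B{\left(H,I \right)} = -3$
$h{\left(Y \right)} = -3 - \frac{3}{Y}$ ($h{\left(Y \right)} = - 3 \left(1 \frac{1}{Y} + \frac{Y}{Y}\right) = - 3 \left(\frac{1}{Y} + 1\right) = - 3 \left(1 + \frac{1}{Y}\right) = -3 - \frac{3}{Y}$)
$t{\left(c,Z \right)} = c + 2 Z$ ($t{\left(c,Z \right)} = \left(Z + c\right) + Z = c + 2 Z$)
$39087 - t{\left(h{\left(13 \right)},x{\left(B{\left(1,4 \right)} \right)} \right)} = 39087 - \left(\left(-3 - \frac{3}{13}\right) + 2 \left(-3\right)^{2}\right) = 39087 - \left(\left(-3 - \frac{3}{13}\right) + 2 \cdot 9\right) = 39087 - \left(\left(-3 - \frac{3}{13}\right) + 18\right) = 39087 - \left(- \frac{42}{13} + 18\right) = 39087 - \frac{192}{13} = \frac{507939}{13}$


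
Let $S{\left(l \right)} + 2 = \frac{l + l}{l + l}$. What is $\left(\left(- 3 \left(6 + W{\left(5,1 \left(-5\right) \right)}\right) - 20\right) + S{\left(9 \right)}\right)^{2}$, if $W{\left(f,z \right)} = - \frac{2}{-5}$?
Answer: $\frac{40401}{25} \approx 1616.0$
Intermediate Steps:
$W{\left(f,z \right)} = \frac{2}{5}$ ($W{\left(f,z \right)} = \left(-2\right) \left(- \frac{1}{5}\right) = \frac{2}{5}$)
$S{\left(l \right)} = -1$ ($S{\left(l \right)} = -2 + \frac{l + l}{l + l} = -2 + \frac{2 l}{2 l} = -2 + 2 l \frac{1}{2 l} = -2 + 1 = -1$)
$\left(\left(- 3 \left(6 + W{\left(5,1 \left(-5\right) \right)}\right) - 20\right) + S{\left(9 \right)}\right)^{2} = \left(\left(- 3 \left(6 + \frac{2}{5}\right) - 20\right) - 1\right)^{2} = \left(\left(\left(-3\right) \frac{32}{5} - 20\right) - 1\right)^{2} = \left(\left(- \frac{96}{5} - 20\right) - 1\right)^{2} = \left(- \frac{196}{5} - 1\right)^{2} = \left(- \frac{201}{5}\right)^{2} = \frac{40401}{25}$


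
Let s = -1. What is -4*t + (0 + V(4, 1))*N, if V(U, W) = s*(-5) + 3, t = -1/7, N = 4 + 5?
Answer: 508/7 ≈ 72.571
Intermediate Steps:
N = 9
t = -⅐ (t = -1*⅐ = -⅐ ≈ -0.14286)
V(U, W) = 8 (V(U, W) = -1*(-5) + 3 = 5 + 3 = 8)
-4*t + (0 + V(4, 1))*N = -4*(-⅐) + (0 + 8)*9 = 4/7 + 8*9 = 4/7 + 72 = 508/7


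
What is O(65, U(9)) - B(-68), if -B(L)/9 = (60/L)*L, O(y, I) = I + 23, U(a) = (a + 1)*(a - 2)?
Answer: 633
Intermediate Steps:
U(a) = (1 + a)*(-2 + a)
O(y, I) = 23 + I
B(L) = -540 (B(L) = -9*60/L*L = -9*60 = -540)
O(65, U(9)) - B(-68) = (23 + (-2 + 9² - 1*9)) - 1*(-540) = (23 + (-2 + 81 - 9)) + 540 = (23 + 70) + 540 = 93 + 540 = 633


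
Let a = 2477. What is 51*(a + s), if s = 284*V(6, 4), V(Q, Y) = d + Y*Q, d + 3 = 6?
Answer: 517395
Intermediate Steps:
d = 3 (d = -3 + 6 = 3)
V(Q, Y) = 3 + Q*Y (V(Q, Y) = 3 + Y*Q = 3 + Q*Y)
s = 7668 (s = 284*(3 + 6*4) = 284*(3 + 24) = 284*27 = 7668)
51*(a + s) = 51*(2477 + 7668) = 51*10145 = 517395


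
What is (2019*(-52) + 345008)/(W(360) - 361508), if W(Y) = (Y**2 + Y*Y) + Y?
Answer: -5455/2317 ≈ -2.3543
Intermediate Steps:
W(Y) = Y + 2*Y**2 (W(Y) = (Y**2 + Y**2) + Y = 2*Y**2 + Y = Y + 2*Y**2)
(2019*(-52) + 345008)/(W(360) - 361508) = (2019*(-52) + 345008)/(360*(1 + 2*360) - 361508) = (-104988 + 345008)/(360*(1 + 720) - 361508) = 240020/(360*721 - 361508) = 240020/(259560 - 361508) = 240020/(-101948) = 240020*(-1/101948) = -5455/2317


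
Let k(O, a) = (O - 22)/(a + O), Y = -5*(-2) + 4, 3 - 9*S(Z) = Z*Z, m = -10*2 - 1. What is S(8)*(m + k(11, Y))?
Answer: 32696/225 ≈ 145.32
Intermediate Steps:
m = -21 (m = -20 - 1 = -21)
S(Z) = ⅓ - Z²/9 (S(Z) = ⅓ - Z*Z/9 = ⅓ - Z²/9)
Y = 14 (Y = 10 + 4 = 14)
k(O, a) = (-22 + O)/(O + a)
S(8)*(m + k(11, Y)) = (⅓ - ⅑*8²)*(-21 + (-22 + 11)/(11 + 14)) = (⅓ - ⅑*64)*(-21 - 11/25) = (⅓ - 64/9)*(-21 + (1/25)*(-11)) = -61*(-21 - 11/25)/9 = -61/9*(-536/25) = 32696/225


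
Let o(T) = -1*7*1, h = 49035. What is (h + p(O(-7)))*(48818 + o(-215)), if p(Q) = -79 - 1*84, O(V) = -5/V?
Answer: 2385491192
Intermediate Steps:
p(Q) = -163 (p(Q) = -79 - 84 = -163)
o(T) = -7 (o(T) = -7*1 = -7)
(h + p(O(-7)))*(48818 + o(-215)) = (49035 - 163)*(48818 - 7) = 48872*48811 = 2385491192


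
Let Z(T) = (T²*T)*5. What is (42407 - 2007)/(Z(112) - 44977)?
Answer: 40400/6979663 ≈ 0.0057882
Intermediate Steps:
Z(T) = 5*T³ (Z(T) = T³*5 = 5*T³)
(42407 - 2007)/(Z(112) - 44977) = (42407 - 2007)/(5*112³ - 44977) = 40400/(5*1404928 - 44977) = 40400/(7024640 - 44977) = 40400/6979663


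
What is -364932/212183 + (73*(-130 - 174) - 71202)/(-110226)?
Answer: -10204187765/11694041679 ≈ -0.87260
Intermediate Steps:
-364932/212183 + (73*(-130 - 174) - 71202)/(-110226) = -364932*1/212183 + (73*(-304) - 71202)*(-1/110226) = -364932/212183 + (-22192 - 71202)*(-1/110226) = -364932/212183 - 93394*(-1/110226) = -364932/212183 + 46697/55113 = -10204187765/11694041679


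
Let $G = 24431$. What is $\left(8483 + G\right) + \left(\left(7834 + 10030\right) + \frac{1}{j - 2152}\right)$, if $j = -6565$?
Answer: $\frac{442631825}{8717} \approx 50778.0$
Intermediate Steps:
$\left(8483 + G\right) + \left(\left(7834 + 10030\right) + \frac{1}{j - 2152}\right) = \left(8483 + 24431\right) + \left(\left(7834 + 10030\right) + \frac{1}{-6565 - 2152}\right) = 32914 + \left(17864 + \frac{1}{-8717}\right) = 32914 + \left(17864 - \frac{1}{8717}\right) = 32914 + \frac{155720487}{8717} = \frac{442631825}{8717}$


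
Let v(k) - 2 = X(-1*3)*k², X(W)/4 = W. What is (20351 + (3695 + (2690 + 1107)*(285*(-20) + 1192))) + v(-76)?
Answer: -17162140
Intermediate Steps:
X(W) = 4*W
v(k) = 2 - 12*k² (v(k) = 2 + (4*(-1*3))*k² = 2 + (4*(-3))*k² = 2 - 12*k²)
(20351 + (3695 + (2690 + 1107)*(285*(-20) + 1192))) + v(-76) = (20351 + (3695 + (2690 + 1107)*(285*(-20) + 1192))) + (2 - 12*(-76)²) = (20351 + (3695 + 3797*(-5700 + 1192))) + (2 - 12*5776) = (20351 + (3695 + 3797*(-4508))) + (2 - 69312) = (20351 + (3695 - 17116876)) - 69310 = (20351 - 17113181) - 69310 = -17092830 - 69310 = -17162140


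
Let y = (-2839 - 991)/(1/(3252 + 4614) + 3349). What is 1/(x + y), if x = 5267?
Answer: 5268647/27743938393 ≈ 0.00018990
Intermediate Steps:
y = -6025356/5268647 (y = -3830/(1/7866 + 3349) = -3830/26343235/7866 = -3830*7866/26343235 = -6025356/5268647 ≈ -1.1436)
1/(x + y) = 1/(5267 - 6025356/5268647) = 1/(27743938393/5268647) = 5268647/27743938393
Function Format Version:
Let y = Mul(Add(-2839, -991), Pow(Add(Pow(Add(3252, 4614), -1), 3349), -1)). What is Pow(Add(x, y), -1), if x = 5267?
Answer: Rational(5268647, 27743938393) ≈ 0.00018990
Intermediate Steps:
y = Rational(-6025356, 5268647) (y = Mul(-3830, Pow(Add(Pow(7866, -1), 3349), -1)) = Mul(-3830, Pow(Add(Rational(1, 7866), 3349), -1)) = Mul(-3830, Pow(Rational(26343235, 7866), -1)) = Mul(-3830, Rational(7866, 26343235)) = Rational(-6025356, 5268647) ≈ -1.1436)
Pow(Add(x, y), -1) = Pow(Add(5267, Rational(-6025356, 5268647)), -1) = Pow(Rational(27743938393, 5268647), -1) = Rational(5268647, 27743938393)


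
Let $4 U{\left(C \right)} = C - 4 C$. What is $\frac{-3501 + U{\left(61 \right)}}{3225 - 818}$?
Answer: $- \frac{14187}{9628} \approx -1.4735$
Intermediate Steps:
$U{\left(C \right)} = - \frac{3 C}{4}$ ($U{\left(C \right)} = \frac{C - 4 C}{4} = \frac{\left(-3\right) C}{4} = - \frac{3 C}{4}$)
$\frac{-3501 + U{\left(61 \right)}}{3225 - 818} = \frac{-3501 - \frac{183}{4}}{3225 - 818} = \frac{-3501 - \frac{183}{4}}{2407} = \left(- \frac{14187}{4}\right) \frac{1}{2407} = - \frac{14187}{9628}$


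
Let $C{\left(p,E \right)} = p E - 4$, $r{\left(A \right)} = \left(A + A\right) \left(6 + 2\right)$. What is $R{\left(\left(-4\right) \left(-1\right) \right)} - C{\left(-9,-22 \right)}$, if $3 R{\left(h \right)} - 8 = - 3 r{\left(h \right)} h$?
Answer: $- \frac{1342}{3} \approx -447.33$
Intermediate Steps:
$r{\left(A \right)} = 16 A$ ($r{\left(A \right)} = 2 A 8 = 16 A$)
$C{\left(p,E \right)} = -4 + E p$ ($C{\left(p,E \right)} = E p - 4 = -4 + E p$)
$R{\left(h \right)} = \frac{8}{3} - 16 h^{2}$ ($R{\left(h \right)} = \frac{8}{3} + \frac{- 3 \cdot 16 h h}{3} = \frac{8}{3} + \frac{- 48 h h}{3} = \frac{8}{3} + \frac{\left(-48\right) h^{2}}{3} = \frac{8}{3} - 16 h^{2}$)
$R{\left(\left(-4\right) \left(-1\right) \right)} - C{\left(-9,-22 \right)} = \left(\frac{8}{3} - 16 \left(\left(-4\right) \left(-1\right)\right)^{2}\right) - \left(-4 - -198\right) = \left(\frac{8}{3} - 16 \cdot 4^{2}\right) - \left(-4 + 198\right) = \left(\frac{8}{3} - 256\right) - 194 = - \frac{760}{3} - 194 = - \frac{1342}{3}$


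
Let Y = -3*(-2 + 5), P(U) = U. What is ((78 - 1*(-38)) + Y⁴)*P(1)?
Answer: 6677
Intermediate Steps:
Y = -9 (Y = -3*3 = -9)
((78 - 1*(-38)) + Y⁴)*P(1) = ((78 - 1*(-38)) + (-9)⁴)*1 = ((78 + 38) + 6561)*1 = (116 + 6561)*1 = 6677*1 = 6677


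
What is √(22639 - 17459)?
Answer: 2*√1295 ≈ 71.972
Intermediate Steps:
√(22639 - 17459) = √5180 = 2*√1295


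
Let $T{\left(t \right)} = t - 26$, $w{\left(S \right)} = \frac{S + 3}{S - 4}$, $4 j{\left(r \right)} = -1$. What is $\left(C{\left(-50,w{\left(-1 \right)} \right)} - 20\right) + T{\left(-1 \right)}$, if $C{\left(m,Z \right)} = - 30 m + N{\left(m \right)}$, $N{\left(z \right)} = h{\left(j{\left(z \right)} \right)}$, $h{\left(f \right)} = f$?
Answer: $\frac{5811}{4} \approx 1452.8$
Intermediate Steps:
$j{\left(r \right)} = - \frac{1}{4}$ ($j{\left(r \right)} = \frac{1}{4} \left(-1\right) = - \frac{1}{4}$)
$N{\left(z \right)} = - \frac{1}{4}$
$w{\left(S \right)} = \frac{3 + S}{-4 + S}$
$T{\left(t \right)} = -26 + t$
$C{\left(m,Z \right)} = - \frac{1}{4} - 30 m$ ($C{\left(m,Z \right)} = - 30 m - \frac{1}{4} = - \frac{1}{4} - 30 m$)
$\left(C{\left(-50,w{\left(-1 \right)} \right)} - 20\right) + T{\left(-1 \right)} = \left(\left(- \frac{1}{4} - -1500\right) - 20\right) - 27 = \left(\left(- \frac{1}{4} + 1500\right) - 20\right) - 27 = \left(\frac{5999}{4} - 20\right) - 27 = \frac{5919}{4} - 27 = \frac{5811}{4}$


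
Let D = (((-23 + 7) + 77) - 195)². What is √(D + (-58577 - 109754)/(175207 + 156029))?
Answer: √54722996127285/55206 ≈ 134.00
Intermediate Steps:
D = 17956 (D = ((-16 + 77) - 195)² = (61 - 195)² = (-134)² = 17956)
√(D + (-58577 - 109754)/(175207 + 156029)) = √(17956 + (-58577 - 109754)/(175207 + 156029)) = √(17956 - 168331/331236) = √(5947505285/331236) = √54722996127285/55206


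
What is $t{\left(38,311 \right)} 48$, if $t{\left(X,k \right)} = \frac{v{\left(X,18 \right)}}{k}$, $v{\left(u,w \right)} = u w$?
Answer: $\frac{32832}{311} \approx 105.57$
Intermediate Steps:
$t{\left(X,k \right)} = \frac{18 X}{k}$ ($t{\left(X,k \right)} = \frac{X 18}{k} = \frac{18 X}{k}$)
$t{\left(38,311 \right)} 48 = 18 \cdot 38 \cdot \frac{1}{311} \cdot 48 = \frac{684}{311} \cdot 48 = \frac{32832}{311}$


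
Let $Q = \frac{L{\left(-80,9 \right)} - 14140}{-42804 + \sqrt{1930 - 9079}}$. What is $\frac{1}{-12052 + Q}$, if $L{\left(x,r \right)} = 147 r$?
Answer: $- \frac{22081000018512}{266113600432784977} - \frac{12817 i \sqrt{7149}}{266113600432784977} \approx -8.2976 \cdot 10^{-5} - 4.0723 \cdot 10^{-12} i$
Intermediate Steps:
$Q = - \frac{12817}{-42804 + i \sqrt{7149}}$ ($Q = \frac{147 \cdot 9 - 14140}{-42804 + \sqrt{1930 - 9079}} = \frac{1323 - 14140}{-42804 + \sqrt{-7149}} = - \frac{12817}{-42804 + i \sqrt{7149}} \approx 0.29943 + 0.00059148 i$)
$\frac{1}{-12052 + Q} = \frac{1}{-12052 + \left(\frac{182872956}{610729855} + \frac{12817 i \sqrt{7149}}{1832189565}\right)} = \frac{1}{- \frac{7360333339504}{610729855} + \frac{12817 i \sqrt{7149}}{1832189565}}$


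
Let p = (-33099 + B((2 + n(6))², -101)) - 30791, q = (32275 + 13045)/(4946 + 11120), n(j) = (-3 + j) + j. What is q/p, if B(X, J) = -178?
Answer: -5665/128664561 ≈ -4.4029e-5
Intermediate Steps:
n(j) = -3 + 2*j
q = 22660/8033 (q = 45320/16066 = 45320*(1/16066) = 22660/8033 ≈ 2.8209)
p = -64068 (p = (-33099 - 178) - 30791 = -33277 - 30791 = -64068)
q/p = (22660/8033)/(-64068) = (22660/8033)*(-1/64068) = -5665/128664561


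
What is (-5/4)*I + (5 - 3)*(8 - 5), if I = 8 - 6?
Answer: 7/2 ≈ 3.5000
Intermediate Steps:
I = 2
(-5/4)*I + (5 - 3)*(8 - 5) = -5/4*2 + (5 - 3)*(8 - 5) = -5*¼*2 + 2*3 = -5/4*2 + 6 = -5/2 + 6 = 7/2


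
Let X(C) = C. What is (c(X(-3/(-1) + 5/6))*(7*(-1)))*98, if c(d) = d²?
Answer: -181447/18 ≈ -10080.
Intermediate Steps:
(c(X(-3/(-1) + 5/6))*(7*(-1)))*98 = ((-3/(-1) + 5/6)²*(7*(-1)))*98 = ((-3*(-1) + 5*(⅙))²*(-7))*98 = ((3 + ⅚)²*(-7))*98 = ((23/6)²*(-7))*98 = ((529/36)*(-7))*98 = -3703/36*98 = -181447/18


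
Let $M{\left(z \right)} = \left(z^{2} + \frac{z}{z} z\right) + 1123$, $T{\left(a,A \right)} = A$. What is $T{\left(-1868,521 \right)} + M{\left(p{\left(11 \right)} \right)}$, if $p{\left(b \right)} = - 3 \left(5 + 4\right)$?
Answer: $2346$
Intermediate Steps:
$p{\left(b \right)} = -27$ ($p{\left(b \right)} = \left(-3\right) 9 = -27$)
$M{\left(z \right)} = 1123 + z + z^{2}$ ($M{\left(z \right)} = \left(z^{2} + 1 z\right) + 1123 = \left(z^{2} + z\right) + 1123 = \left(z + z^{2}\right) + 1123 = 1123 + z + z^{2}$)
$T{\left(-1868,521 \right)} + M{\left(p{\left(11 \right)} \right)} = 521 + \left(1123 - 27 + \left(-27\right)^{2}\right) = 521 + \left(1123 - 27 + 729\right) = 521 + 1825 = 2346$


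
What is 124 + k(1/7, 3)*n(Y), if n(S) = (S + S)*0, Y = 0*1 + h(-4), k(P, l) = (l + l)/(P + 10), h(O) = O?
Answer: 124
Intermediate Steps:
k(P, l) = 2*l/(10 + P) (k(P, l) = (2*l)/(10 + P) = 2*l/(10 + P))
Y = -4 (Y = 0*1 - 4 = 0 - 4 = -4)
n(S) = 0 (n(S) = (2*S)*0 = 0)
124 + k(1/7, 3)*n(Y) = 124 + (2*3/(10 + 1/7))*0 = 124 + (2*3/(71/7))*0 = 124 + (2*3*(7/71))*0 = 124 + (42/71)*0 = 124 + 0 = 124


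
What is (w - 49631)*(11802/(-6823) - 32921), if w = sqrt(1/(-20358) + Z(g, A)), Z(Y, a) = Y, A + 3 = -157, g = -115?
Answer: 11148700121335/6823 - 1572422495*I*sqrt(108076098)/46300878 ≈ 1.634e+9 - 3.5306e+5*I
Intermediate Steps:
A = -160 (A = -3 - 157 = -160)
w = 7*I*sqrt(108076098)/6786 (w = sqrt(1/(-20358) - 115) = sqrt(-1/20358 - 115) = sqrt(-2341171/20358) = 7*I*sqrt(108076098)/6786 ≈ 10.724*I)
(w - 49631)*(11802/(-6823) - 32921) = (7*I*sqrt(108076098)/6786 - 49631)*(11802/(-6823) - 32921) = (-49631 + 7*I*sqrt(108076098)/6786)*(11802*(-1/6823) - 32921) = (-49631 + 7*I*sqrt(108076098)/6786)*(-11802/6823 - 32921) = (-49631 + 7*I*sqrt(108076098)/6786)*(-224631785/6823) = 11148700121335/6823 - 1572422495*I*sqrt(108076098)/46300878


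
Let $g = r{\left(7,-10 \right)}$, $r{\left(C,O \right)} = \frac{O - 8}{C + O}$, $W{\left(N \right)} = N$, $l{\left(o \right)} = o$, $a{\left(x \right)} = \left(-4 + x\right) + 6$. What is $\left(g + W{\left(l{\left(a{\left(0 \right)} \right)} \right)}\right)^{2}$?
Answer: $64$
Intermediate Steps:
$a{\left(x \right)} = 2 + x$
$r{\left(C,O \right)} = \frac{-8 + O}{C + O}$
$g = 6$ ($g = \frac{-8 - 10}{7 - 10} = \frac{1}{-3} \left(-18\right) = \left(- \frac{1}{3}\right) \left(-18\right) = 6$)
$\left(g + W{\left(l{\left(a{\left(0 \right)} \right)} \right)}\right)^{2} = \left(6 + \left(2 + 0\right)\right)^{2} = \left(6 + 2\right)^{2} = 8^{2} = 64$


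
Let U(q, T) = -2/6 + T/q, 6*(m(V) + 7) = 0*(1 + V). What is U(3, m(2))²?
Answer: 64/9 ≈ 7.1111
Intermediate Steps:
m(V) = -7 (m(V) = -7 + (0*(1 + V))/6 = -7 + (⅙)*0 = -7 + 0 = -7)
U(q, T) = -⅓ + T/q (U(q, T) = -2*⅙ + T/q = -⅓ + T/q)
U(3, m(2))² = ((-7 - ⅓*3)/3)² = ((-7 - 1)/3)² = ((⅓)*(-8))² = (-8/3)² = 64/9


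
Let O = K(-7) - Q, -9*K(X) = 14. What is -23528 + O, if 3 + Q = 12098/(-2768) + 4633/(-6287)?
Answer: -1841985101497/78310872 ≈ -23521.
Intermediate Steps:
K(X) = -14/9 (K(X) = -1/9*14 = -14/9)
Q = -70545759/8701208 (Q = -3 + (12098/(-2768) + 4633/(-6287)) = -3 + (12098*(-1/2768) + 4633*(-1/6287)) = -3 + (-6049/1384 - 4633/6287) = -3 - 44442135/8701208 = -70545759/8701208 ≈ -8.1076)
O = 513094919/78310872 (O = -14/9 - 1*(-70545759/8701208) = -14/9 + 70545759/8701208 = 513094919/78310872 ≈ 6.5520)
-23528 + O = -23528 + 513094919/78310872 = -1841985101497/78310872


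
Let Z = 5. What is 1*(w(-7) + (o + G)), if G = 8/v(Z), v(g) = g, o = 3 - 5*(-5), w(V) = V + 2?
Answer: 123/5 ≈ 24.600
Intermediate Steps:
w(V) = 2 + V
o = 28 (o = 3 + 25 = 28)
G = 8/5 ≈ 1.6000
1*(w(-7) + (o + G)) = 1*((2 - 7) + (28 + 8/5)) = 1*(-5 + 148/5) = 1*(123/5) = 123/5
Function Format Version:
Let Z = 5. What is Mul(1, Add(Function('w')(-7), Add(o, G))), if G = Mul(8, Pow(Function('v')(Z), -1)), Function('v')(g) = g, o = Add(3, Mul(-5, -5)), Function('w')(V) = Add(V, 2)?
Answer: Rational(123, 5) ≈ 24.600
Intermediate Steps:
Function('w')(V) = Add(2, V)
o = 28 (o = Add(3, 25) = 28)
G = Rational(8, 5) (G = Mul(8, Pow(5, -1)) = Mul(8, Rational(1, 5)) = Rational(8, 5) ≈ 1.6000)
Mul(1, Add(Function('w')(-7), Add(o, G))) = Mul(1, Add(Add(2, -7), Add(28, Rational(8, 5)))) = Mul(1, Add(-5, Rational(148, 5))) = Mul(1, Rational(123, 5)) = Rational(123, 5)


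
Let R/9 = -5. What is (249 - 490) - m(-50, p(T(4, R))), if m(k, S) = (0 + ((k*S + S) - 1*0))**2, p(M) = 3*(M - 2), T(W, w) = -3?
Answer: -540466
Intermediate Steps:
R = -45 (R = 9*(-5) = -45)
p(M) = -6 + 3*M (p(M) = 3*(-2 + M) = -6 + 3*M)
m(k, S) = (S + S*k)**2 (m(k, S) = (0 + ((S*k + S) + 0))**2 = (0 + ((S + S*k) + 0))**2 = (0 + (S + S*k))**2 = (S + S*k)**2)
(249 - 490) - m(-50, p(T(4, R))) = (249 - 490) - (-6 + 3*(-3))**2*(1 - 50)**2 = -241 - (-6 - 9)**2*(-49)**2 = -241 - (-15)**2*2401 = -241 - 225*2401 = -241 - 1*540225 = -241 - 540225 = -540466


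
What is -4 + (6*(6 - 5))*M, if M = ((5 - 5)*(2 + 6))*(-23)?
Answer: -4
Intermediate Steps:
M = 0 (M = (0*8)*(-23) = 0*(-23) = 0)
-4 + (6*(6 - 5))*M = -4 + (6*(6 - 5))*0 = -4 + (6*1)*0 = -4 + 6*0 = -4 + 0 = -4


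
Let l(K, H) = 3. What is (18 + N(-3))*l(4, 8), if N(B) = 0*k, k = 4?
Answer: 54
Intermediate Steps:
N(B) = 0 (N(B) = 0*4 = 0)
(18 + N(-3))*l(4, 8) = (18 + 0)*3 = 18*3 = 54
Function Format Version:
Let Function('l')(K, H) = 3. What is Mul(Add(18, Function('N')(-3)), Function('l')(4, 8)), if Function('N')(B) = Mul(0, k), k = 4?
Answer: 54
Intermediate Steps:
Function('N')(B) = 0 (Function('N')(B) = Mul(0, 4) = 0)
Mul(Add(18, Function('N')(-3)), Function('l')(4, 8)) = Mul(Add(18, 0), 3) = Mul(18, 3) = 54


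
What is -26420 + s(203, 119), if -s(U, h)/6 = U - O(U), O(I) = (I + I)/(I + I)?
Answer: -27632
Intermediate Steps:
O(I) = 1 (O(I) = (2*I)/((2*I)) = (2*I)*(1/(2*I)) = 1)
s(U, h) = 6 - 6*U (s(U, h) = -6*(U - 1*1) = -6*(U - 1) = -6*(-1 + U) = 6 - 6*U)
-26420 + s(203, 119) = -26420 + (6 - 6*203) = -26420 + (6 - 1218) = -26420 - 1212 = -27632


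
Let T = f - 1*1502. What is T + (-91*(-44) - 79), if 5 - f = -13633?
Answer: 16061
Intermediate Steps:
f = 13638 (f = 5 - 1*(-13633) = 5 + 13633 = 13638)
T = 12136 (T = 13638 - 1*1502 = 13638 - 1502 = 12136)
T + (-91*(-44) - 79) = 12136 + (-91*(-44) - 79) = 12136 + (4004 - 79) = 12136 + 3925 = 16061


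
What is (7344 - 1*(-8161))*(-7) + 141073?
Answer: 32538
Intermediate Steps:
(7344 - 1*(-8161))*(-7) + 141073 = (7344 + 8161)*(-7) + 141073 = 15505*(-7) + 141073 = -108535 + 141073 = 32538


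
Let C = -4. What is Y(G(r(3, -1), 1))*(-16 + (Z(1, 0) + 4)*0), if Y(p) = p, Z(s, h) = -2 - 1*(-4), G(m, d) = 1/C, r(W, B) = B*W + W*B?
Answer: 4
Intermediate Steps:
r(W, B) = 2*B*W (r(W, B) = B*W + B*W = 2*B*W)
G(m, d) = -1/4 (G(m, d) = 1/(-4) = -1/4)
Z(s, h) = 2 (Z(s, h) = -2 + 4 = 2)
Y(G(r(3, -1), 1))*(-16 + (Z(1, 0) + 4)*0) = -(-16 + (2 + 4)*0)/4 = -(-16 + 6*0)/4 = -(-16 + 0)/4 = -1/4*(-16) = 4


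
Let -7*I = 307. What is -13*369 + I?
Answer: -33886/7 ≈ -4840.9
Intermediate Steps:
I = -307/7 (I = -⅐*307 = -307/7 ≈ -43.857)
-13*369 + I = -13*369 - 307/7 = -4797 - 307/7 = -33886/7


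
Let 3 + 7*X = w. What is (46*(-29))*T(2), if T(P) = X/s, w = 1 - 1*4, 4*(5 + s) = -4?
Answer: -1334/7 ≈ -190.57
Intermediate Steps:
s = -6 (s = -5 + (¼)*(-4) = -5 - 1 = -6)
w = -3 (w = 1 - 4 = -3)
X = -6/7 (X = -3/7 + (⅐)*(-3) = -3/7 - 3/7 = -6/7 ≈ -0.85714)
T(P) = ⅐ (T(P) = -6/7/(-6) = -6/7*(-⅙) = ⅐)
(46*(-29))*T(2) = (46*(-29))*(⅐) = -1334*⅐ = -1334/7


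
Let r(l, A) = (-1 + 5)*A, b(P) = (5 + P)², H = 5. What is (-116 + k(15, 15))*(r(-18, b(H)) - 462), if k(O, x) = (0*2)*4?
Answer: 7192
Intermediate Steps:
k(O, x) = 0 (k(O, x) = 0*4 = 0)
r(l, A) = 4*A
(-116 + k(15, 15))*(r(-18, b(H)) - 462) = (-116 + 0)*(4*(5 + 5)² - 462) = -116*(4*10² - 462) = -116*(4*100 - 462) = -116*(400 - 462) = -116*(-62) = 7192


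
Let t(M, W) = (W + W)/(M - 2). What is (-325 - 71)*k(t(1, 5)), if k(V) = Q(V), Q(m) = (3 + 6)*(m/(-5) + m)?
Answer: 28512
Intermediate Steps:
t(M, W) = 2*W/(-2 + M) (t(M, W) = (2*W)/(-2 + M) = 2*W/(-2 + M))
Q(m) = 36*m/5 (Q(m) = 9*(m*(-1/5) + m) = 9*(-m/5 + m) = 9*(4*m/5) = 36*m/5)
k(V) = 36*V/5
(-325 - 71)*k(t(1, 5)) = (-325 - 71)*(36*(2*5/(-2 + 1))/5) = -14256*2*5/(-1)/5 = -14256*2*5*(-1)/5 = -14256*(-10)/5 = -396*(-72) = 28512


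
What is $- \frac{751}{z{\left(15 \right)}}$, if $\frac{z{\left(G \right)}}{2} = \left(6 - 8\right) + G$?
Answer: $- \frac{751}{26} \approx -28.885$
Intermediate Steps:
$z{\left(G \right)} = -4 + 2 G$ ($z{\left(G \right)} = 2 \left(\left(6 - 8\right) + G\right) = 2 \left(-2 + G\right) = -4 + 2 G$)
$- \frac{751}{z{\left(15 \right)}} = - \frac{751}{-4 + 2 \cdot 15} = - \frac{751}{-4 + 30} = - \frac{751}{26}$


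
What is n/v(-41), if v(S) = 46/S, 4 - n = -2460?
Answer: -50512/23 ≈ -2196.2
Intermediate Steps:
n = 2464 (n = 4 - 1*(-2460) = 4 + 2460 = 2464)
n/v(-41) = 2464/((46/(-41))) = 2464/((46*(-1/41))) = 2464/(-46/41) = 2464*(-41/46) = -50512/23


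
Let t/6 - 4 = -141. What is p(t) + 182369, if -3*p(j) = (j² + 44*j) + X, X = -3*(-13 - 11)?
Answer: -30827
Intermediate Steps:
t = -822 (t = 24 + 6*(-141) = 24 - 846 = -822)
X = 72 (X = -3*(-24) = 72)
p(j) = -24 - 44*j/3 - j²/3 (p(j) = -((j² + 44*j) + 72)/3 = -(72 + j² + 44*j)/3 = -24 - 44*j/3 - j²/3)
p(t) + 182369 = (-24 - 44/3*(-822) - ⅓*(-822)²) + 182369 = (-24 + 12056 - ⅓*675684) + 182369 = (-24 + 12056 - 225228) + 182369 = -213196 + 182369 = -30827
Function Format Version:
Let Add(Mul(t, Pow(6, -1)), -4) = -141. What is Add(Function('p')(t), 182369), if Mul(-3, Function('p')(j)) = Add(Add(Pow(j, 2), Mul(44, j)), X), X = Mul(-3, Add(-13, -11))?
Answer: -30827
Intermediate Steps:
t = -822 (t = Add(24, Mul(6, -141)) = Add(24, -846) = -822)
X = 72 (X = Mul(-3, -24) = 72)
Function('p')(j) = Add(-24, Mul(Rational(-44, 3), j), Mul(Rational(-1, 3), Pow(j, 2))) (Function('p')(j) = Mul(Rational(-1, 3), Add(Add(Pow(j, 2), Mul(44, j)), 72)) = Mul(Rational(-1, 3), Add(72, Pow(j, 2), Mul(44, j))) = Add(-24, Mul(Rational(-44, 3), j), Mul(Rational(-1, 3), Pow(j, 2))))
Add(Function('p')(t), 182369) = Add(Add(-24, Mul(Rational(-44, 3), -822), Mul(Rational(-1, 3), Pow(-822, 2))), 182369) = Add(Add(-24, 12056, Mul(Rational(-1, 3), 675684)), 182369) = Add(Add(-24, 12056, -225228), 182369) = Add(-213196, 182369) = -30827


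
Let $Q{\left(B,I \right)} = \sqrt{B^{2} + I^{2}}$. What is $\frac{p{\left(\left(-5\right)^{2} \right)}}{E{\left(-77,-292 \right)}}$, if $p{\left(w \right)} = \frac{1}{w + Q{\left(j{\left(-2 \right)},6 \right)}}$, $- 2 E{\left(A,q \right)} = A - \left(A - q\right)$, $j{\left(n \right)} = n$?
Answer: $\frac{5}{17082} - \frac{\sqrt{10}}{42705} \approx 0.00021866$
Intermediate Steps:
$E{\left(A,q \right)} = - \frac{q}{2}$ ($E{\left(A,q \right)} = - \frac{A - \left(A - q\right)}{2} = - \frac{q}{2}$)
$p{\left(w \right)} = \frac{1}{w + 2 \sqrt{10}}$ ($p{\left(w \right)} = \frac{1}{w + \sqrt{\left(-2\right)^{2} + 6^{2}}} = \frac{1}{w + \sqrt{4 + 36}} = \frac{1}{w + \sqrt{40}} = \frac{1}{w + 2 \sqrt{10}}$)
$\frac{p{\left(\left(-5\right)^{2} \right)}}{E{\left(-77,-292 \right)}} = \frac{1}{\left(\left(-5\right)^{2} + 2 \sqrt{10}\right) \left(\left(- \frac{1}{2}\right) \left(-292\right)\right)} = \frac{1}{\left(25 + 2 \sqrt{10}\right) 146} = \frac{1}{25 + 2 \sqrt{10}} \cdot \frac{1}{146} = \frac{1}{146 \left(25 + 2 \sqrt{10}\right)}$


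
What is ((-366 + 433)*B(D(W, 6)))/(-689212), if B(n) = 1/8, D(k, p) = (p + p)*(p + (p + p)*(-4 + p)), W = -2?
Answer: -67/5513696 ≈ -1.2152e-5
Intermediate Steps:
D(k, p) = 2*p*(p + 2*p*(-4 + p)) (D(k, p) = (2*p)*(p + (2*p)*(-4 + p)) = (2*p)*(p + 2*p*(-4 + p)) = 2*p*(p + 2*p*(-4 + p)))
B(n) = 1/8
((-366 + 433)*B(D(W, 6)))/(-689212) = ((-366 + 433)*(1/8))/(-689212) = (67*(1/8))*(-1/689212) = (67/8)*(-1/689212) = -67/5513696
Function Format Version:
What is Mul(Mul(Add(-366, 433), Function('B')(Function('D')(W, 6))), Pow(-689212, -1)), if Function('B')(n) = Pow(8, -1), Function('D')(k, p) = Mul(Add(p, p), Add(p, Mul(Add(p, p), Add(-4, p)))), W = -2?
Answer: Rational(-67, 5513696) ≈ -1.2152e-5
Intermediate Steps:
Function('D')(k, p) = Mul(2, p, Add(p, Mul(2, p, Add(-4, p)))) (Function('D')(k, p) = Mul(Mul(2, p), Add(p, Mul(Mul(2, p), Add(-4, p)))) = Mul(Mul(2, p), Add(p, Mul(2, p, Add(-4, p)))) = Mul(2, p, Add(p, Mul(2, p, Add(-4, p)))))
Function('B')(n) = Rational(1, 8)
Mul(Mul(Add(-366, 433), Function('B')(Function('D')(W, 6))), Pow(-689212, -1)) = Mul(Mul(Add(-366, 433), Rational(1, 8)), Pow(-689212, -1)) = Mul(Mul(67, Rational(1, 8)), Rational(-1, 689212)) = Mul(Rational(67, 8), Rational(-1, 689212)) = Rational(-67, 5513696)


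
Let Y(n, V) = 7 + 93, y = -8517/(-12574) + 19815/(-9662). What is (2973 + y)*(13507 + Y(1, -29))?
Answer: 1228109554036794/30372497 ≈ 4.0435e+7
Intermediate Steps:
y = -41715639/30372497 (y = -8517*(-1/12574) + 19815*(-1/9662) = 8517/12574 - 19815/9662 = -41715639/30372497 ≈ -1.3735)
Y(n, V) = 100
(2973 + y)*(13507 + Y(1, -29)) = (2973 - 41715639/30372497)*(13507 + 100) = (90255717942/30372497)*13607 = 1228109554036794/30372497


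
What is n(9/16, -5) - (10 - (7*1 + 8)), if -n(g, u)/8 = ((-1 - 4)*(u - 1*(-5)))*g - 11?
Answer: 93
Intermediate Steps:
n(g, u) = 88 - 8*g*(-25 - 5*u) (n(g, u) = -8*(((-1 - 4)*(u - 1*(-5)))*g - 11) = -8*((-5*(u + 5))*g - 11) = -8*((-5*(5 + u))*g - 11) = -8*((-25 - 5*u)*g - 11) = -8*(g*(-25 - 5*u) - 11) = -8*(-11 + g*(-25 - 5*u)) = 88 - 8*g*(-25 - 5*u))
n(9/16, -5) - (10 - (7*1 + 8)) = (88 + 200*(9/16) + 40*(9/16)*(-5)) - (10 - (7*1 + 8)) = (88 + 200*(9*(1/16)) + 40*(9*(1/16))*(-5)) - (10 - (7 + 8)) = (88 + 200*(9/16) + 40*(9/16)*(-5)) - (10 - 1*15) = (88 + 225/2 - 225/2) - (10 - 15) = 88 - 1*(-5) = 88 + 5 = 93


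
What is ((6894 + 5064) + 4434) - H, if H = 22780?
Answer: -6388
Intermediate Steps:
((6894 + 5064) + 4434) - H = ((6894 + 5064) + 4434) - 1*22780 = (11958 + 4434) - 22780 = 16392 - 22780 = -6388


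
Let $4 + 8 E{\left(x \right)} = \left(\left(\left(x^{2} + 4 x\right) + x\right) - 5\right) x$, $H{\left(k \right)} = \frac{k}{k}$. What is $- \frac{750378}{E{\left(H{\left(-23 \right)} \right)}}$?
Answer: $2001008$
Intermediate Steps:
$H{\left(k \right)} = 1$
$E{\left(x \right)} = - \frac{1}{2} + \frac{x \left(-5 + x^{2} + 5 x\right)}{8}$ ($E{\left(x \right)} = - \frac{1}{2} + \frac{\left(\left(\left(x^{2} + 4 x\right) + x\right) - 5\right) x}{8} = - \frac{1}{2} + \frac{\left(\left(x^{2} + 5 x\right) - 5\right) x}{8} = - \frac{1}{2} + \frac{\left(-5 + x^{2} + 5 x\right) x}{8} = - \frac{1}{2} + \frac{x \left(-5 + x^{2} + 5 x\right)}{8}$)
$- \frac{750378}{E{\left(H{\left(-23 \right)} \right)}} = - \frac{750378}{- \frac{1}{2} - \frac{5}{8} + \frac{1^{3}}{8} + \frac{5 \cdot 1^{2}}{8}} = - \frac{750378}{- \frac{1}{2} - \frac{5}{8} + \frac{1}{8} \cdot 1 + \frac{5}{8} \cdot 1} = - \frac{750378}{- \frac{1}{2} - \frac{5}{8} + \frac{1}{8} + \frac{5}{8}} = - \frac{750378}{- \frac{3}{8}} = \left(-750378\right) \left(- \frac{8}{3}\right) = 2001008$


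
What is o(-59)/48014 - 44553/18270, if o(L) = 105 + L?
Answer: -356387887/146202630 ≈ -2.4376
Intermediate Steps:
o(-59)/48014 - 44553/18270 = (105 - 59)/48014 - 44553/18270 = 46*(1/48014) - 44553*1/18270 = 23/24007 - 14851/6090 = -356387887/146202630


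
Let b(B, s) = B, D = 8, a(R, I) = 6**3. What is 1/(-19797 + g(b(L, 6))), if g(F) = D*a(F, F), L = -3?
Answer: -1/18069 ≈ -5.5343e-5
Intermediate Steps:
a(R, I) = 216
g(F) = 1728 (g(F) = 8*216 = 1728)
1/(-19797 + g(b(L, 6))) = 1/(-19797 + 1728) = 1/(-18069) = -1/18069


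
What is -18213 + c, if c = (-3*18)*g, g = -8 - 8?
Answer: -17349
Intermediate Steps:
g = -16
c = 864 (c = -3*18*(-16) = -54*(-16) = 864)
-18213 + c = -18213 + 864 = -17349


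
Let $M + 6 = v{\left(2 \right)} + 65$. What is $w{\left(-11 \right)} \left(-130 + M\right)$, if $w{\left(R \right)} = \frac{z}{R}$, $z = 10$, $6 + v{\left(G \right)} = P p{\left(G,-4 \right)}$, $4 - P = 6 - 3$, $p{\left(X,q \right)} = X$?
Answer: $\frac{750}{11} \approx 68.182$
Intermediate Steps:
$P = 1$ ($P = 4 - \left(6 - 3\right) = 4 - 3 = 1$)
$v{\left(G \right)} = -6 + G$ ($v{\left(G \right)} = -6 + 1 G = -6 + G$)
$w{\left(R \right)} = \frac{10}{R}$
$M = 55$ ($M = -6 + \left(\left(-6 + 2\right) + 65\right) = -6 + \left(-4 + 65\right) = -6 + 61 = 55$)
$w{\left(-11 \right)} \left(-130 + M\right) = \frac{10}{-11} \left(-130 + 55\right) = 10 \left(- \frac{1}{11}\right) \left(-75\right) = \left(- \frac{10}{11}\right) \left(-75\right) = \frac{750}{11}$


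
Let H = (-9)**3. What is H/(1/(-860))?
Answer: 626940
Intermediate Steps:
H = -729
H/(1/(-860)) = -729/(1/(-860)) = -729/(-1/860) = -729*(-860) = 626940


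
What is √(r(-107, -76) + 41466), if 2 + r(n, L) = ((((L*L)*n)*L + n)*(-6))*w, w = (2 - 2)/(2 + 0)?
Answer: 2*√10366 ≈ 203.63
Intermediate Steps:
w = 0 (w = 0/2 = 0*(½) = 0)
r(n, L) = -2 (r(n, L) = -2 + ((((L*L)*n)*L + n)*(-6))*0 = -2 + (((L²*n)*L + n)*(-6))*0 = -2 + (((n*L²)*L + n)*(-6))*0 = -2 + ((n*L³ + n)*(-6))*0 = -2 + ((n + n*L³)*(-6))*0 = -2 + (-6*n - 6*n*L³)*0 = -2 + 0 = -2)
√(r(-107, -76) + 41466) = √(-2 + 41466) = √41464 = 2*√10366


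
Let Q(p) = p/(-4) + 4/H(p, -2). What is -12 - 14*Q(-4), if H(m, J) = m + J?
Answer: -50/3 ≈ -16.667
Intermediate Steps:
H(m, J) = J + m
Q(p) = 4/(-2 + p) - p/4 (Q(p) = p/(-4) + 4/(-2 + p) = p*(-1/4) + 4/(-2 + p) = -p/4 + 4/(-2 + p) = 4/(-2 + p) - p/4)
-12 - 14*Q(-4) = -12 - 7*(16 - 1*(-4)*(-2 - 4))/(2*(-2 - 4)) = -12 - 7*(16 - 1*(-4)*(-6))/(2*(-6)) = -12 - 7*(-1)*(16 - 24)/(2*6) = -12 - 7*(-1)*(-8)/(2*6) = -12 - 14*1/3 = -12 - 14/3 = -50/3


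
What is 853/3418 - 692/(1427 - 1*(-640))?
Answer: -602105/7065006 ≈ -0.085224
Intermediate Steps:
853/3418 - 692/(1427 - 1*(-640)) = 853*(1/3418) - 692/(1427 + 640) = 853/3418 - 692/2067 = -602105/7065006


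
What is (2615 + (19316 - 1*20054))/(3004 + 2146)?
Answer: 1877/5150 ≈ 0.36447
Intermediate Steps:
(2615 + (19316 - 1*20054))/(3004 + 2146) = (2615 + (19316 - 20054))/5150 = (2615 - 738)*(1/5150) = 1877*(1/5150) = 1877/5150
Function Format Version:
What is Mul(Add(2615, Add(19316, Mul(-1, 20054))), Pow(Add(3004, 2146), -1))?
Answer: Rational(1877, 5150) ≈ 0.36447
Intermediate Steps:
Mul(Add(2615, Add(19316, Mul(-1, 20054))), Pow(Add(3004, 2146), -1)) = Mul(Add(2615, Add(19316, -20054)), Pow(5150, -1)) = Mul(Add(2615, -738), Rational(1, 5150)) = Mul(1877, Rational(1, 5150)) = Rational(1877, 5150)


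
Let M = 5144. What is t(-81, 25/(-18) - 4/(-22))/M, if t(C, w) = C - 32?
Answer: -113/5144 ≈ -0.021967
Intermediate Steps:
t(C, w) = -32 + C
t(-81, 25/(-18) - 4/(-22))/M = (-32 - 81)/5144 = -113*1/5144 = -113/5144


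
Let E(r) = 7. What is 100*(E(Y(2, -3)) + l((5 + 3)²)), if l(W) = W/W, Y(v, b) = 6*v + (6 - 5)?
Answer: 800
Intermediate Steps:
Y(v, b) = 1 + 6*v (Y(v, b) = 6*v + 1 = 1 + 6*v)
l(W) = 1
100*(E(Y(2, -3)) + l((5 + 3)²)) = 100*(7 + 1) = 100*8 = 800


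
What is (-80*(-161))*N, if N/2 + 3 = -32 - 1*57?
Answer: -2369920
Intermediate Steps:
N = -184 (N = -6 + 2*(-32 - 1*57) = -6 + 2*(-32 - 57) = -6 + 2*(-89) = -6 - 178 = -184)
(-80*(-161))*N = -80*(-161)*(-184) = 12880*(-184) = -2369920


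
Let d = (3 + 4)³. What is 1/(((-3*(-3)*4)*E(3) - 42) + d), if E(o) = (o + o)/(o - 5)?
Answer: 1/193 ≈ 0.0051813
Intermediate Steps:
E(o) = 2*o/(-5 + o) (E(o) = (2*o)/(-5 + o) = 2*o/(-5 + o))
d = 343 (d = 7³ = 343)
1/(((-3*(-3)*4)*E(3) - 42) + d) = 1/(((-3*(-3)*4)*(2*3/(-5 + 3)) - 42) + 343) = 1/(((9*4)*(2*3/(-2)) - 42) + 343) = 1/((36*(2*3*(-½)) - 42) + 343) = 1/((36*(-3) - 42) + 343) = 1/((-108 - 42) + 343) = 1/(-150 + 343) = 1/193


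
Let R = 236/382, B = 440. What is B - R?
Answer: 83922/191 ≈ 439.38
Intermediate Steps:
R = 118/191 (R = 236*(1/382) = 118/191 ≈ 0.61780)
B - R = 440 - 1*118/191 = 440 - 118/191 = 83922/191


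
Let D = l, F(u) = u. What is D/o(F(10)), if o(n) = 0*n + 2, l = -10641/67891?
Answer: -10641/135782 ≈ -0.078368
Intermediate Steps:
l = -10641/67891 (l = -10641*1/67891 = -10641/67891 ≈ -0.15674)
D = -10641/67891 ≈ -0.15674
o(n) = 2 (o(n) = 0 + 2 = 2)
D/o(F(10)) = -10641/67891/2 = -10641/67891*1/2 = -10641/135782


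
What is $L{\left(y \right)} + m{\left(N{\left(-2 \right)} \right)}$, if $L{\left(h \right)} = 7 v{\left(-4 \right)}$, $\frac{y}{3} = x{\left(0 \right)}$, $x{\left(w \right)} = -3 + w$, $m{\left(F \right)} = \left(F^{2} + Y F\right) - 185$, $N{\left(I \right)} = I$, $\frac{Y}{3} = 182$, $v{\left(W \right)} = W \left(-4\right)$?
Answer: $-1161$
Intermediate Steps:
$v{\left(W \right)} = - 4 W$
$Y = 546$ ($Y = 3 \cdot 182 = 546$)
$m{\left(F \right)} = -185 + F^{2} + 546 F$ ($m{\left(F \right)} = \left(F^{2} + 546 F\right) - 185 = -185 + F^{2} + 546 F$)
$y = -9$ ($y = 3 \left(-3 + 0\right) = 3 \left(-3\right) = -9$)
$L{\left(h \right)} = 112$ ($L{\left(h \right)} = 7 \left(\left(-4\right) \left(-4\right)\right) = 7 \cdot 16 = 112$)
$L{\left(y \right)} + m{\left(N{\left(-2 \right)} \right)} = 112 + \left(-185 + \left(-2\right)^{2} + 546 \left(-2\right)\right) = 112 - 1273 = -1161$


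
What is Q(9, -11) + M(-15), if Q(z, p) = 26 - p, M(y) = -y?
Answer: 52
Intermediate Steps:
Q(9, -11) + M(-15) = (26 - 1*(-11)) - 1*(-15) = (26 + 11) + 15 = 37 + 15 = 52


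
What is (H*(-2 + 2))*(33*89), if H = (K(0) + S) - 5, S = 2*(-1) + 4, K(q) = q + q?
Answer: 0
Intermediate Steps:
K(q) = 2*q
S = 2 (S = -2 + 4 = 2)
H = -3 (H = (2*0 + 2) - 5 = (0 + 2) - 5 = 2 - 5 = -3)
(H*(-2 + 2))*(33*89) = (-3*(-2 + 2))*(33*89) = -3*0*2937 = 0*2937 = 0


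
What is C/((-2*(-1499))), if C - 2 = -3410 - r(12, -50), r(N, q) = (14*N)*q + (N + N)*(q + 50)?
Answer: 2496/1499 ≈ 1.6651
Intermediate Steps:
r(N, q) = 2*N*(50 + q) + 14*N*q (r(N, q) = 14*N*q + (2*N)*(50 + q) = 14*N*q + 2*N*(50 + q) = 2*N*(50 + q) + 14*N*q)
C = 4992 (C = 2 + (-3410 - 4*12*(25 + 4*(-50))) = 2 + (-3410 - 4*12*(25 - 200)) = 2 + (-3410 - 4*12*(-175)) = 2 + (-3410 - 1*(-8400)) = 2 + (-3410 + 8400) = 2 + 4990 = 4992)
C/((-2*(-1499))) = 4992/((-2*(-1499))) = 4992/2998 = 4992*(1/2998) = 2496/1499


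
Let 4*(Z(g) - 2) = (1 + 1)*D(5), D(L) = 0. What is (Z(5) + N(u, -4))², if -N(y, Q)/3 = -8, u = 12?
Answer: 676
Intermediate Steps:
N(y, Q) = 24 (N(y, Q) = -3*(-8) = 24)
Z(g) = 2 (Z(g) = 2 + ((1 + 1)*0)/4 = 2 + (2*0)/4 = 2 + (¼)*0 = 2 + 0 = 2)
(Z(5) + N(u, -4))² = (2 + 24)² = 26² = 676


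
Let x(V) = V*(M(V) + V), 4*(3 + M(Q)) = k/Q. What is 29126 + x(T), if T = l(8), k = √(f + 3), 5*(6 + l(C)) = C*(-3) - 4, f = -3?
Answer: 732384/25 ≈ 29295.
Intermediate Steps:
l(C) = -34/5 - 3*C/5 (l(C) = -6 + (C*(-3) - 4)/5 = -6 + (-3*C - 4)/5 = -6 + (-4 - 3*C)/5 = -6 + (-⅘ - 3*C/5) = -34/5 - 3*C/5)
k = 0 (k = √(-3 + 3) = √0 = 0)
T = -58/5 (T = -34/5 - ⅗*8 = -34/5 - 24/5 = -58/5 ≈ -11.600)
M(Q) = -3 (M(Q) = -3 + (0/Q)/4 = -3 + (¼)*0 = -3 + 0 = -3)
x(V) = V*(-3 + V)
29126 + x(T) = 29126 - 58*(-3 - 58/5)/5 = 29126 - 58/5*(-73/5) = 29126 + 4234/25 = 732384/25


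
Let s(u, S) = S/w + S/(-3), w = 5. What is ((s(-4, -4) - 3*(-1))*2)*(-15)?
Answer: -106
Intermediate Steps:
s(u, S) = -2*S/15 (s(u, S) = S/5 + S/(-3) = S*(⅕) + S*(-⅓) = S/5 - S/3 = -2*S/15)
((s(-4, -4) - 3*(-1))*2)*(-15) = ((-2/15*(-4) - 3*(-1))*2)*(-15) = ((8/15 + 3)*2)*(-15) = ((53/15)*2)*(-15) = (106/15)*(-15) = -106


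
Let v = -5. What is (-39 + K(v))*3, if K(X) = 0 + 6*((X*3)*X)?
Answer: 1233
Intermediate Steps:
K(X) = 18*X² (K(X) = 0 + 6*((3*X)*X) = 0 + 6*(3*X²) = 0 + 18*X² = 18*X²)
(-39 + K(v))*3 = (-39 + 18*(-5)²)*3 = (-39 + 18*25)*3 = (-39 + 450)*3 = 411*3 = 1233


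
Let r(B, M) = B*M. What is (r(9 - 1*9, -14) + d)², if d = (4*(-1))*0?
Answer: 0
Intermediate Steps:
d = 0 (d = -4*0 = 0)
(r(9 - 1*9, -14) + d)² = ((9 - 1*9)*(-14) + 0)² = ((9 - 9)*(-14) + 0)² = (0*(-14) + 0)² = (0 + 0)² = 0² = 0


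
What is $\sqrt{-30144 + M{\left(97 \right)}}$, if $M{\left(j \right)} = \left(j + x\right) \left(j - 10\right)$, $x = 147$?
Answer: $2 i \sqrt{2229} \approx 94.425 i$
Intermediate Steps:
$M{\left(j \right)} = \left(-10 + j\right) \left(147 + j\right)$ ($M{\left(j \right)} = \left(j + 147\right) \left(j - 10\right) = \left(147 + j\right) \left(-10 + j\right) = \left(-10 + j\right) \left(147 + j\right)$)
$\sqrt{-30144 + M{\left(97 \right)}} = \sqrt{-30144 + \left(-1470 + 97^{2} + 137 \cdot 97\right)} = \sqrt{-30144 + \left(-1470 + 9409 + 13289\right)} = \sqrt{-30144 + 21228} = \sqrt{-8916} = 2 i \sqrt{2229}$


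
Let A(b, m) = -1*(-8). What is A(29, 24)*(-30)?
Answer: -240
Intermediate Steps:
A(b, m) = 8
A(29, 24)*(-30) = 8*(-30) = -240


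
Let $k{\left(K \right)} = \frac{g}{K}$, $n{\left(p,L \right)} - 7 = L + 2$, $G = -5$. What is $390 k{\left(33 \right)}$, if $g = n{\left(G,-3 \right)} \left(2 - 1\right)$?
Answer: $\frac{780}{11} \approx 70.909$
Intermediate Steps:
$n{\left(p,L \right)} = 9 + L$ ($n{\left(p,L \right)} = 7 + \left(L + 2\right) = 7 + \left(2 + L\right) = 9 + L$)
$g = 6$ ($g = \left(9 - 3\right) \left(2 - 1\right) = 6 \cdot 1 = 6$)
$k{\left(K \right)} = \frac{6}{K}$
$390 k{\left(33 \right)} = 390 \cdot \frac{6}{33} = 390 \cdot 6 \cdot \frac{1}{33} = 390 \cdot \frac{2}{11} = \frac{780}{11}$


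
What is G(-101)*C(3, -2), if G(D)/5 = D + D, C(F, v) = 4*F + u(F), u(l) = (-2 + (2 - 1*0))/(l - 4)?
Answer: -12120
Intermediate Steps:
u(l) = 0 (u(l) = (-2 + (2 + 0))/(-4 + l) = (-2 + 2)/(-4 + l) = 0/(-4 + l) = 0)
C(F, v) = 4*F (C(F, v) = 4*F + 0 = 4*F)
G(D) = 10*D (G(D) = 5*(D + D) = 5*(2*D) = 10*D)
G(-101)*C(3, -2) = (10*(-101))*(4*3) = -1010*12 = -12120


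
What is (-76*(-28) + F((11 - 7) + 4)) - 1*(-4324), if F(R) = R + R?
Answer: 6468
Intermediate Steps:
F(R) = 2*R
(-76*(-28) + F((11 - 7) + 4)) - 1*(-4324) = (-76*(-28) + 2*((11 - 7) + 4)) - 1*(-4324) = (2128 + 2*(4 + 4)) + 4324 = (2128 + 2*8) + 4324 = (2128 + 16) + 4324 = 2144 + 4324 = 6468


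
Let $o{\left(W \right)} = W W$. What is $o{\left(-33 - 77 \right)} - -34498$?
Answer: $46598$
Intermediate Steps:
$o{\left(W \right)} = W^{2}$
$o{\left(-33 - 77 \right)} - -34498 = \left(-33 - 77\right)^{2} - -34498 = \left(-110\right)^{2} + 34498 = 12100 + 34498 = 46598$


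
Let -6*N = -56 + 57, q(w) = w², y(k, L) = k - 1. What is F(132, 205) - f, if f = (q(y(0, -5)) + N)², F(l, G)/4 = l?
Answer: 18983/36 ≈ 527.31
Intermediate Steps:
F(l, G) = 4*l
y(k, L) = -1 + k
N = -⅙ (N = -(-56 + 57)/6 = -⅙*1 = -⅙ ≈ -0.16667)
f = 25/36 (f = ((-1 + 0)² - ⅙)² = ((-1)² - ⅙)² = (1 - ⅙)² = (⅚)² = 25/36 ≈ 0.69444)
F(132, 205) - f = 4*132 - 1*25/36 = 528 - 25/36 = 18983/36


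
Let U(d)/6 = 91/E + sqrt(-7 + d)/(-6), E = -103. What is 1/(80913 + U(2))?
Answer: 858349779/69447105634094 + 10609*I*sqrt(5)/69447105634094 ≈ 1.236e-5 + 3.4159e-10*I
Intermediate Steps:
U(d) = -546/103 - sqrt(-7 + d) (U(d) = 6*(91/(-103) + sqrt(-7 + d)/(-6)) = 6*(91*(-1/103) + sqrt(-7 + d)*(-1/6)) = 6*(-91/103 - sqrt(-7 + d)/6) = -546/103 - sqrt(-7 + d))
1/(80913 + U(2)) = 1/(80913 + (-546/103 - sqrt(-7 + 2))) = 1/(80913 + (-546/103 - sqrt(-5))) = 1/(80913 + (-546/103 - I*sqrt(5))) = 1/(8333493/103 - I*sqrt(5))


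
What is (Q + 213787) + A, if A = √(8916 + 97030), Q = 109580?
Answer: 323367 + √105946 ≈ 3.2369e+5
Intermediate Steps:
A = √105946 ≈ 325.49
(Q + 213787) + A = (109580 + 213787) + √105946 = 323367 + √105946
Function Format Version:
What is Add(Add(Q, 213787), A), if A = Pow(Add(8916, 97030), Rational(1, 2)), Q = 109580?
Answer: Add(323367, Pow(105946, Rational(1, 2))) ≈ 3.2369e+5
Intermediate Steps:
A = Pow(105946, Rational(1, 2)) ≈ 325.49
Add(Add(Q, 213787), A) = Add(Add(109580, 213787), Pow(105946, Rational(1, 2))) = Add(323367, Pow(105946, Rational(1, 2)))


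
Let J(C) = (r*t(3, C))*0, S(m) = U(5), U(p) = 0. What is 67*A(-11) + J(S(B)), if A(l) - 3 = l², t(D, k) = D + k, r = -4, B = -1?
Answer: 8308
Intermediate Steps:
S(m) = 0
J(C) = 0 (J(C) = -4*(3 + C)*0 = (-12 - 4*C)*0 = 0)
A(l) = 3 + l²
67*A(-11) + J(S(B)) = 67*(3 + (-11)²) + 0 = 67*(3 + 121) + 0 = 67*124 + 0 = 8308 + 0 = 8308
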